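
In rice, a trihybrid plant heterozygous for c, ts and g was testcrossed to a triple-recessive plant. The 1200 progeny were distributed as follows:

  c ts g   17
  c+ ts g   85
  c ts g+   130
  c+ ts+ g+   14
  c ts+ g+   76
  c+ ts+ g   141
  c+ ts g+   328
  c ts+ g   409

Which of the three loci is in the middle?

ts

The two most frequent reciprocal classes, c+ ts g+ and c ts+ g, are the parental types, so the F1 was c+ ts g+ / c ts+ g.
The two rarest classes, c+ ts+ g+ and c ts g, are the double crossovers. Comparing them with the parentals, only the ts allele has switched, so ts is the middle locus and the order is g – ts – c.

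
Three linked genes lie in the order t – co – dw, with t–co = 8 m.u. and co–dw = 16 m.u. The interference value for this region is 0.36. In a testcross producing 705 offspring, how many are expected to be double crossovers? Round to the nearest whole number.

6

Map distances give recombination frequencies of 0.080 and 0.160 for the two intervals.
With interference 0.36 (so coincidence = 0.64), expected double-crossover frequency = 0.080 × 0.160 × 0.64 = 0.00819.
Expected number = 0.00819 × 705 = 5.78 ≈ 6.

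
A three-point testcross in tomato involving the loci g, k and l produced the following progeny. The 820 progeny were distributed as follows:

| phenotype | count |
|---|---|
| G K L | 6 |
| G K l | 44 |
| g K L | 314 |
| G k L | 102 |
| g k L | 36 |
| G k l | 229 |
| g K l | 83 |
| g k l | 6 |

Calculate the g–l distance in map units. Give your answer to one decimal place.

The two most frequent reciprocal classes, g K L and G k l, are the parental types, so the F1 was g K L / G k l.
The two rarest classes, G K L and g k l, are the double crossovers. Comparing them with the parentals, only the g allele has switched, so g is the middle locus and the order is l – g – k.
Crossovers in the l–g interval produce the single-crossover classes g K l and G k L (83 + 102 = 185) plus the double crossovers (12).
RF(l–g) = (185 + 12) / 820 = 197/820 = 0.2402 → 24.0 map units.

24.0 map units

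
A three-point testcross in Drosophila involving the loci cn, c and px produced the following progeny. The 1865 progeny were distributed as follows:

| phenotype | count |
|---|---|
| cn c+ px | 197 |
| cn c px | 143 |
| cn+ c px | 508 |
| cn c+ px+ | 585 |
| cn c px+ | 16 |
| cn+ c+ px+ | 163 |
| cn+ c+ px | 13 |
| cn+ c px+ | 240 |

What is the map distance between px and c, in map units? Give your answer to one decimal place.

25.0 map units

The two most frequent reciprocal classes, cn c+ px+ and cn+ c px, are the parental types, so the F1 was cn c+ px+ / cn+ c px.
The two rarest classes, cn c px+ and cn+ c+ px, are the double crossovers. Comparing them with the parentals, only the c allele has switched, so c is the middle locus and the order is px – c – cn.
Crossovers in the px–c interval produce the single-crossover classes cn c+ px and cn+ c px+ (197 + 240 = 437) plus the double crossovers (29).
RF(px–c) = (437 + 29) / 1865 = 466/1865 = 0.2499 → 25.0 map units.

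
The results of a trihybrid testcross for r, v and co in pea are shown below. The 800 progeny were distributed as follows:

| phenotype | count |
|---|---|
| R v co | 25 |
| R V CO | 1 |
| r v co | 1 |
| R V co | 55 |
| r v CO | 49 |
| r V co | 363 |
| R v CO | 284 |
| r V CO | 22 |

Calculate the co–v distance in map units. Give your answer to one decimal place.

The two most frequent reciprocal classes, r V co and R v CO, are the parental types, so the F1 was r V co / R v CO.
The two rarest classes, r v co and R V CO, are the double crossovers. Comparing them with the parentals, only the v allele has switched, so v is the middle locus and the order is co – v – r.
Crossovers in the co–v interval produce the single-crossover classes r V CO and R v co (22 + 25 = 47) plus the double crossovers (2).
RF(co–v) = (47 + 2) / 800 = 49/800 = 0.0612 → 6.1 map units.

6.1 map units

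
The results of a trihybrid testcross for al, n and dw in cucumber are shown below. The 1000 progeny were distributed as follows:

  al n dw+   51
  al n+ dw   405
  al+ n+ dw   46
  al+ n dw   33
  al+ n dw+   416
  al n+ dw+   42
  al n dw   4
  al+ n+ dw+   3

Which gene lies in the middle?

The two most frequent reciprocal classes, al n+ dw and al+ n dw+, are the parental types, so the F1 was al n+ dw / al+ n dw+.
The two rarest classes, al n dw and al+ n+ dw+, are the double crossovers. Comparing them with the parentals, only the n allele has switched, so n is the middle locus and the order is al – n – dw.

n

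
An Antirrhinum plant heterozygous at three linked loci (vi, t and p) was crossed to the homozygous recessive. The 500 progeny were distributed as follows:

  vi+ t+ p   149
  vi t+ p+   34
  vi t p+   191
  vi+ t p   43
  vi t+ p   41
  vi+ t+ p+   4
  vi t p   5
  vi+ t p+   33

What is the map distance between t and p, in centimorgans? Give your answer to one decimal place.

17.2 centimorgans

The two most frequent reciprocal classes, vi t p+ and vi+ t+ p, are the parental types, so the F1 was vi t p+ / vi+ t+ p.
The two rarest classes, vi t p and vi+ t+ p+, are the double crossovers. Comparing them with the parentals, only the p allele has switched, so p is the middle locus and the order is vi – p – t.
Crossovers in the p–t interval produce the single-crossover classes vi t+ p+ and vi+ t p (34 + 43 = 77) plus the double crossovers (9).
RF(p–t) = (77 + 9) / 500 = 86/500 = 0.1720 → 17.2 centimorgans.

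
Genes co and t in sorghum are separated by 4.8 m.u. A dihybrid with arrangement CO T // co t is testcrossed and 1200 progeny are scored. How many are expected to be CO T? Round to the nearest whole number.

A map distance of 4.8 m.u. corresponds to a recombination frequency of 0.048.
The F1 is CO T / co t, so CO T is a parental gamete class with expected frequency (1 − r)/2 = 0.952/2 = 0.4760.
Expected number = 0.4760 × 1200 = 571.20 ≈ 571.

571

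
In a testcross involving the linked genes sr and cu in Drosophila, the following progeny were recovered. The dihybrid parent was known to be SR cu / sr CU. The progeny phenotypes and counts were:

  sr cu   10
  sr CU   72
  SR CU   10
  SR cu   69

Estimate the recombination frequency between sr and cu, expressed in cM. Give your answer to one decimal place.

12.4 cM

The recombinant classes are SR CU and sr cu: 10 + 10 = 20.
Recombination frequency = 20/161 = 0.1242 ≈ 12.4%, i.e. 12.4 cM.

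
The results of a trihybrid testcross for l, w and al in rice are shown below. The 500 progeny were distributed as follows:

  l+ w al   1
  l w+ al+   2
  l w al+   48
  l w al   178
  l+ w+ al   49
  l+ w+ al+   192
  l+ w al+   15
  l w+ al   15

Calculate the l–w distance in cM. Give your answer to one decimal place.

The two most frequent reciprocal classes, l+ w+ al+ and l w al, are the parental types, so the F1 was l+ w+ al+ / l w al.
The two rarest classes, l w+ al+ and l+ w al, are the double crossovers. Comparing them with the parentals, only the l allele has switched, so l is the middle locus and the order is al – l – w.
Crossovers in the l–w interval produce the single-crossover classes l+ w al+ and l w+ al (15 + 15 = 30) plus the double crossovers (3).
RF(l–w) = (30 + 3) / 500 = 33/500 = 0.0660 → 6.6 cM.

6.6 cM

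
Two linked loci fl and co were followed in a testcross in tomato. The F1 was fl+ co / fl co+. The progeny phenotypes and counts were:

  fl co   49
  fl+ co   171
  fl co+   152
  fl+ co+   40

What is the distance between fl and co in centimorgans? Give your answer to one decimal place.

21.6 centimorgans

The recombinant classes are fl+ co+ and fl co: 40 + 49 = 89.
Recombination frequency = 89/412 = 0.2160 ≈ 21.6%, i.e. 21.6 centimorgans.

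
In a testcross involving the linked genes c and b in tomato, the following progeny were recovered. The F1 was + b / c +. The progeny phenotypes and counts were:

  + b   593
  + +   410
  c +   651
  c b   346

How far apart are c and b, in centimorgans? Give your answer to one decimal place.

The recombinant classes are + + and c b: 410 + 346 = 756.
Recombination frequency = 756/2000 = 0.3780 ≈ 37.8%, i.e. 37.8 centimorgans.

37.8 centimorgans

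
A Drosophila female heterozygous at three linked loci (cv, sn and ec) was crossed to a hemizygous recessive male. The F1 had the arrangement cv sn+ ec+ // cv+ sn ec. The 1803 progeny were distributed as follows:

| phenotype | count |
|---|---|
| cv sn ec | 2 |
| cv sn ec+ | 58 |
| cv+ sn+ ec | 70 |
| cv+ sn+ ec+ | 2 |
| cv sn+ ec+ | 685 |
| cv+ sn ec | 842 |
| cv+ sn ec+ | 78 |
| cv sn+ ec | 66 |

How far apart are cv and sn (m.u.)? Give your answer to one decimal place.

The two rarest classes, cv+ sn+ ec+ and cv sn ec, are the double crossovers. Comparing them with the parentals, only the cv allele has switched, so cv is the middle locus and the order is ec – cv – sn.
Crossovers in the cv–sn interval produce the single-crossover classes cv sn ec+ and cv+ sn+ ec (58 + 70 = 128) plus the double crossovers (4).
RF(cv–sn) = (128 + 4) / 1803 = 132/1803 = 0.0732 → 7.3 m.u.

7.3 m.u.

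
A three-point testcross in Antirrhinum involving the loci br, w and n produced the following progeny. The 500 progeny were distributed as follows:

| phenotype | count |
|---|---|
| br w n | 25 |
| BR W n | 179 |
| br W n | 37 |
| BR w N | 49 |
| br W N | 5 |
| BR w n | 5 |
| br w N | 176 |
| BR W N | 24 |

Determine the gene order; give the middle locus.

The two most frequent reciprocal classes, br w N and BR W n, are the parental types, so the F1 was br w N / BR W n.
The two rarest classes, br W N and BR w n, are the double crossovers. Comparing them with the parentals, only the w allele has switched, so w is the middle locus and the order is n – w – br.

w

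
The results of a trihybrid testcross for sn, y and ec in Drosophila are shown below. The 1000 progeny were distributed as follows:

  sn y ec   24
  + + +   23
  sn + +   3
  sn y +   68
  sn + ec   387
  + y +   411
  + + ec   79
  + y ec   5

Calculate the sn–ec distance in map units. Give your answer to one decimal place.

15.5 map units

The two most frequent reciprocal classes, + y + and sn + ec, are the parental types, so the F1 was + y + / sn + ec.
The two rarest classes, + y ec and sn + +, are the double crossovers. Comparing them with the parentals, only the ec allele has switched, so ec is the middle locus and the order is y – ec – sn.
Crossovers in the ec–sn interval produce the single-crossover classes sn y + and + + ec (68 + 79 = 147) plus the double crossovers (8).
RF(ec–sn) = (147 + 8) / 1000 = 155/1000 = 0.1550 → 15.5 map units.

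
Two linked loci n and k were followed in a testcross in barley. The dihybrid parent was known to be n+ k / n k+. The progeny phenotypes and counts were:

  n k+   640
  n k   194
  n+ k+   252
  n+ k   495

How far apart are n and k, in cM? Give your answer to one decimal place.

The recombinant classes are n+ k+ and n k: 252 + 194 = 446.
Recombination frequency = 446/1581 = 0.2821 ≈ 28.2%, i.e. 28.2 cM.

28.2 cM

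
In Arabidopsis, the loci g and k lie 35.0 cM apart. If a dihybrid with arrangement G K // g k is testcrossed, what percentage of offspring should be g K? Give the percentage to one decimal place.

17.5%

A map distance of 35.0 cM corresponds to a recombination frequency of 0.350.
The F1 is G K / g k, so g K is a recombinant gamete class with expected frequency r/2 = 0.350/2 = 0.1750.
That is 0.1750 = 17.5% of the progeny.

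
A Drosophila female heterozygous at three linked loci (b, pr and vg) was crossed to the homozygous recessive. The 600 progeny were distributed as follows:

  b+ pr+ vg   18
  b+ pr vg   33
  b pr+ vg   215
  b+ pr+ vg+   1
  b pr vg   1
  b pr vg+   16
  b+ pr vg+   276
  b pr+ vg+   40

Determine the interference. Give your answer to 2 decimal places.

0.56

The two most frequent reciprocal classes, b+ pr vg+ and b pr+ vg, are the parental types, so the F1 was b+ pr vg+ / b pr+ vg.
The two rarest classes, b+ pr+ vg+ and b pr vg, are the double crossovers. Comparing them with the parentals, only the pr allele has switched, so pr is the middle locus and the order is vg – pr – b.
vg–pr: (73 + 2)/600 = 0.1250; pr–b: (34 + 2)/600 = 0.0600.
Expected DCO frequency = 0.1250 × 0.0600 ≈ 0.00750; observed = 2/600 ≈ 0.00333.
Coefficient of coincidence = 0.00333/0.00750 ≈ 0.44; interference = 1 − 0.44 = 0.56.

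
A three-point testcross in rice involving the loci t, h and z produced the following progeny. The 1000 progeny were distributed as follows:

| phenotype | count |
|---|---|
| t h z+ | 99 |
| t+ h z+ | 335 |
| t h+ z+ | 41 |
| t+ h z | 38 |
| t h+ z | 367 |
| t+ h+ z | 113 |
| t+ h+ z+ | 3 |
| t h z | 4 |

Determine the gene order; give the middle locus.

h

The two most frequent reciprocal classes, t+ h z+ and t h+ z, are the parental types, so the F1 was t+ h z+ / t h+ z.
The two rarest classes, t+ h+ z+ and t h z, are the double crossovers. Comparing them with the parentals, only the h allele has switched, so h is the middle locus and the order is t – h – z.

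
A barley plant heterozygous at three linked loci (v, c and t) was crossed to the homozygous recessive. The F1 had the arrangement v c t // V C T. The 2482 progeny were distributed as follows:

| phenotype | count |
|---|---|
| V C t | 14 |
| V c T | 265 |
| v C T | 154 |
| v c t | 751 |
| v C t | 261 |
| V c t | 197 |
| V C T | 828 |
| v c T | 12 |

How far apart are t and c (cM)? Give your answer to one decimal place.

The two rarest classes, v c T and V C t, are the double crossovers. Comparing them with the parentals, only the t allele has switched, so t is the middle locus and the order is v – t – c.
Crossovers in the t–c interval produce the single-crossover classes v C t and V c T (261 + 265 = 526) plus the double crossovers (26).
RF(t–c) = (526 + 26) / 2482 = 552/2482 = 0.2224 → 22.2 cM.

22.2 cM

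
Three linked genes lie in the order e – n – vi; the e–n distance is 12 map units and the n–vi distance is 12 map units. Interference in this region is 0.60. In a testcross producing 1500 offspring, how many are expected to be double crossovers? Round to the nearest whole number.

Map distances give recombination frequencies of 0.120 and 0.120 for the two intervals.
With interference 0.60 (so coincidence = 0.40), expected double-crossover frequency = 0.120 × 0.120 × 0.40 = 0.00576.
Expected number = 0.00576 × 1500 = 8.64 ≈ 9.

9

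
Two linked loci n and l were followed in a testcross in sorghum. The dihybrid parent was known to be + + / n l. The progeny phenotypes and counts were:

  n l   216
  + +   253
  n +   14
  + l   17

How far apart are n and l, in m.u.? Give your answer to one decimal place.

The recombinant classes are + l and n +: 17 + 14 = 31.
Recombination frequency = 31/500 = 0.0620 ≈ 6.2%, i.e. 6.2 m.u.

6.2 m.u.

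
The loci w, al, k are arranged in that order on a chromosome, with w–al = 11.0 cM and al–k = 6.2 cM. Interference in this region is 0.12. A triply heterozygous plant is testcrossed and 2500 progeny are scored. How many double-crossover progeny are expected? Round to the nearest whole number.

15

Map distances give recombination frequencies of 0.110 and 0.062 for the two intervals.
With interference 0.12 (so coincidence = 0.88), expected double-crossover frequency = 0.110 × 0.062 × 0.88 = 0.00600.
Expected number = 0.00600 × 2500 = 15.00 ≈ 15.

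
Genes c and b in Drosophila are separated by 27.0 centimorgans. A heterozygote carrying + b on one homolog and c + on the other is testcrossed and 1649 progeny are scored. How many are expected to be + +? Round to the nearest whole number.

A map distance of 27.0 centimorgans corresponds to a recombination frequency of 0.270.
The F1 is + b / c +, so + + is a recombinant gamete class with expected frequency r/2 = 0.270/2 = 0.1350.
Expected number = 0.1350 × 1649 = 222.62 ≈ 223.

223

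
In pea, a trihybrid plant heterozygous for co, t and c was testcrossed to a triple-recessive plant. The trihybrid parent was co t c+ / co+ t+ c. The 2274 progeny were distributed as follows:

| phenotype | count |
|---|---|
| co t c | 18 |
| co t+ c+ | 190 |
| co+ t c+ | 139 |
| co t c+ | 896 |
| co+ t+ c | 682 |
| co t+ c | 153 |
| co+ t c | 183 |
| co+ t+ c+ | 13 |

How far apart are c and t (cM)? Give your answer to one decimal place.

17.8 cM

The two rarest classes, co t c and co+ t+ c+, are the double crossovers. Comparing them with the parentals, only the c allele has switched, so c is the middle locus and the order is co – c – t.
Crossovers in the c–t interval produce the single-crossover classes co t+ c+ and co+ t c (190 + 183 = 373) plus the double crossovers (31).
RF(c–t) = (373 + 31) / 2274 = 404/2274 = 0.1777 → 17.8 cM.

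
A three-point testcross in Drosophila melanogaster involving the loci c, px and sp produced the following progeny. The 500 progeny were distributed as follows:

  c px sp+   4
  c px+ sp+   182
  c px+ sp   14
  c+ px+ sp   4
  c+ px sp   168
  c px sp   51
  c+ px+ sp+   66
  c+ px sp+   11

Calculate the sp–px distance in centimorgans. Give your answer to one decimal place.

6.6 centimorgans

The two most frequent reciprocal classes, c+ px sp and c px+ sp+, are the parental types, so the F1 was c+ px sp / c px+ sp+.
The two rarest classes, c+ px+ sp and c px sp+, are the double crossovers. Comparing them with the parentals, only the px allele has switched, so px is the middle locus and the order is sp – px – c.
Crossovers in the sp–px interval produce the single-crossover classes c+ px sp+ and c px+ sp (11 + 14 = 25) plus the double crossovers (8).
RF(sp–px) = (25 + 8) / 500 = 33/500 = 0.0660 → 6.6 centimorgans.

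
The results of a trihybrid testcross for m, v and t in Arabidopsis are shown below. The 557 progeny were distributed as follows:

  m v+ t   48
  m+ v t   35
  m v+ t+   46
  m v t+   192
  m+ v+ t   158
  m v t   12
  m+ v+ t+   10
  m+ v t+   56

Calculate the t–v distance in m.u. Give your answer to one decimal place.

18.5 m.u.

The two most frequent reciprocal classes, m+ v+ t and m v t+, are the parental types, so the F1 was m+ v+ t / m v t+.
The two rarest classes, m+ v+ t+ and m v t, are the double crossovers. Comparing them with the parentals, only the t allele has switched, so t is the middle locus and the order is m – t – v.
Crossovers in the t–v interval produce the single-crossover classes m+ v t and m v+ t+ (35 + 46 = 81) plus the double crossovers (22).
RF(t–v) = (81 + 22) / 557 = 103/557 = 0.1849 → 18.5 m.u.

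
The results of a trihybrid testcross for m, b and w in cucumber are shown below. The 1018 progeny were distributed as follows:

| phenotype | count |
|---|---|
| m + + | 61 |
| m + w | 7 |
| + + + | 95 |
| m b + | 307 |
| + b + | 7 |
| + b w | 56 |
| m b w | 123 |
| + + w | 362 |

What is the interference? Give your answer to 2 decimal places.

The two most frequent reciprocal classes, + + w and m b +, are the parental types, so the F1 was + + w / m b +.
The two rarest classes, m + w and + b +, are the double crossovers. Comparing them with the parentals, only the m allele has switched, so m is the middle locus and the order is b – m – w.
b–m: (117 + 14)/1018 = 0.1287; m–w: (218 + 14)/1018 = 0.2279.
Expected DCO frequency = 0.1287 × 0.2279 ≈ 0.02933; observed = 14/1018 ≈ 0.01375.
Coefficient of coincidence = 0.01375/0.02933 ≈ 0.47; interference = 1 − 0.47 = 0.53.

0.53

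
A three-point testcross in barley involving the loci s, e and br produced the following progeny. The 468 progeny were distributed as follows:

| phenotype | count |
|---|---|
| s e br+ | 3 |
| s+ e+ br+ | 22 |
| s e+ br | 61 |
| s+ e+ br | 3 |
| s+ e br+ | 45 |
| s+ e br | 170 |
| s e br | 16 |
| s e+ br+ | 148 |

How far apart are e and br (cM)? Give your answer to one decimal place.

23.9 cM

The two most frequent reciprocal classes, s+ e br and s e+ br+, are the parental types, so the F1 was s+ e br / s e+ br+.
The two rarest classes, s+ e+ br and s e br+, are the double crossovers. Comparing them with the parentals, only the e allele has switched, so e is the middle locus and the order is s – e – br.
Crossovers in the e–br interval produce the single-crossover classes s+ e br+ and s e+ br (45 + 61 = 106) plus the double crossovers (6).
RF(e–br) = (106 + 6) / 468 = 112/468 = 0.2393 → 23.9 cM.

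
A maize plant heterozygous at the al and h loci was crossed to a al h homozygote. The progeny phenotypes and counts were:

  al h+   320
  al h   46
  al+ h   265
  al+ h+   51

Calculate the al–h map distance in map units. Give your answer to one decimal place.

14.2 map units

The two most frequent classes, al+ h (265) and al h+ (320), are the parental types, so the F1 was al+ h / al h+.
The recombinant classes are al+ h+ and al h: 51 + 46 = 97.
Recombination frequency = 97/682 = 0.1422 ≈ 14.2%, i.e. 14.2 map units.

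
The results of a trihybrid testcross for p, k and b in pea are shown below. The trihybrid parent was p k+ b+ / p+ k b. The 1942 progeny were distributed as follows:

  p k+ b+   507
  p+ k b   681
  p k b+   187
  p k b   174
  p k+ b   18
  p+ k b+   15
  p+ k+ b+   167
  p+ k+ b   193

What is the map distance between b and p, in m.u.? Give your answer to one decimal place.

19.3 m.u.

The two rarest classes, p k+ b and p+ k b+, are the double crossovers. Comparing them with the parentals, only the b allele has switched, so b is the middle locus and the order is p – b – k.
Crossovers in the p–b interval produce the single-crossover classes p+ k+ b+ and p k b (167 + 174 = 341) plus the double crossovers (33).
RF(p–b) = (341 + 33) / 1942 = 374/1942 = 0.1926 → 19.3 m.u.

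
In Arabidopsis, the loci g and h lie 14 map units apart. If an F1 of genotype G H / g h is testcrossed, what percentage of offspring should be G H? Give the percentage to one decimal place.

A map distance of 14 map units corresponds to a recombination frequency of 0.140.
The F1 is G H / g h, so G H is a parental gamete class with expected frequency (1 − r)/2 = 0.860/2 = 0.4300.
That is 0.4300 = 43.0% of the progeny.

43.0%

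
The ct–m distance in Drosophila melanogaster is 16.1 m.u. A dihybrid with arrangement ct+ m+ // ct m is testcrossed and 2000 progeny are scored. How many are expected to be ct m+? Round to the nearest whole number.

A map distance of 16.1 m.u. corresponds to a recombination frequency of 0.161.
The F1 is ct+ m+ / ct m, so ct m+ is a recombinant gamete class with expected frequency r/2 = 0.161/2 = 0.0805.
Expected number = 0.0805 × 2000 = 161.00 ≈ 161.

161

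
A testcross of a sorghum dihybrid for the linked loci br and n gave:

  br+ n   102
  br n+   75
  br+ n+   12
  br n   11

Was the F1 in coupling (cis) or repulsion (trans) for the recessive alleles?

The two most frequent classes are br+ n (102) and br n+ (75); these are the parental (non-recombinant) types.
So the F1 carried br+ n on one chromosome and br n+ on the other — the recessive alleles are on opposite chromosomes (trans / repulsion).

trans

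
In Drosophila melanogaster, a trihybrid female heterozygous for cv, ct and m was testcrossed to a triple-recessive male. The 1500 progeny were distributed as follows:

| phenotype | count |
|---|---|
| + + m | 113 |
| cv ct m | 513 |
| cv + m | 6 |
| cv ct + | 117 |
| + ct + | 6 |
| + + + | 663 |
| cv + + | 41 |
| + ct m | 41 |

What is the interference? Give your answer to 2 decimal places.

The two most frequent reciprocal classes, + + + and cv ct m, are the parental types, so the F1 was + + + / cv ct m.
The two rarest classes, + ct + and cv + m, are the double crossovers. Comparing them with the parentals, only the ct allele has switched, so ct is the middle locus and the order is m – ct – cv.
m–ct: (230 + 12)/1500 = 0.1613; ct–cv: (82 + 12)/1500 = 0.0627.
Expected DCO frequency = 0.1613 × 0.0627 ≈ 0.01011; observed = 12/1500 ≈ 0.00800.
Coefficient of coincidence = 0.00800/0.01011 ≈ 0.79; interference = 1 − 0.79 = 0.21.

0.21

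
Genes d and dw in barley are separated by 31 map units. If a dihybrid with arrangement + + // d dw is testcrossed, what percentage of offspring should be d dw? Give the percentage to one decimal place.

34.5%

A map distance of 31 map units corresponds to a recombination frequency of 0.310.
The F1 is + + / d dw, so d dw is a parental gamete class with expected frequency (1 − r)/2 = 0.690/2 = 0.3450.
That is 0.3450 = 34.5% of the progeny.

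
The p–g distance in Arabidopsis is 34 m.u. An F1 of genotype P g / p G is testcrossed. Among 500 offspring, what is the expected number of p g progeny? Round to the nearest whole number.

A map distance of 34 m.u. corresponds to a recombination frequency of 0.340.
The F1 is P g / p G, so p g is a recombinant gamete class with expected frequency r/2 = 0.340/2 = 0.1700.
Expected number = 0.1700 × 500 = 85.00 ≈ 85.

85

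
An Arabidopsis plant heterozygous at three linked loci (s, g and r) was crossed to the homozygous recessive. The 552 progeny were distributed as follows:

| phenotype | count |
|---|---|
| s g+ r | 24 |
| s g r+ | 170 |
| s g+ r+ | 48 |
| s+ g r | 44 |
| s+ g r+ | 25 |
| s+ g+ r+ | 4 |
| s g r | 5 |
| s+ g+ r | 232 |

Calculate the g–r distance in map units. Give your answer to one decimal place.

The two most frequent reciprocal classes, s+ g+ r and s g r+, are the parental types, so the F1 was s+ g+ r / s g r+.
The two rarest classes, s+ g+ r+ and s g r, are the double crossovers. Comparing them with the parentals, only the r allele has switched, so r is the middle locus and the order is s – r – g.
Crossovers in the r–g interval produce the single-crossover classes s+ g r and s g+ r+ (44 + 48 = 92) plus the double crossovers (9).
RF(r–g) = (92 + 9) / 552 = 101/552 = 0.1830 → 18.3 map units.

18.3 map units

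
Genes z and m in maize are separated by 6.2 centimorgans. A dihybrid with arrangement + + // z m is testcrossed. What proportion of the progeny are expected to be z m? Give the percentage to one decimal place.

A map distance of 6.2 centimorgans corresponds to a recombination frequency of 0.062.
The F1 is + + / z m, so z m is a parental gamete class with expected frequency (1 − r)/2 = 0.938/2 = 0.4690.
That is 0.4690 = 46.9% of the progeny.

46.9%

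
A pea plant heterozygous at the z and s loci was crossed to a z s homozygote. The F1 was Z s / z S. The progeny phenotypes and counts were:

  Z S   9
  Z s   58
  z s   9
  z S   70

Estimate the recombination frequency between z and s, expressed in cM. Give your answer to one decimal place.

12.3 cM

The recombinant classes are Z S and z s: 9 + 9 = 18.
Recombination frequency = 18/146 = 0.1233 ≈ 12.3%, i.e. 12.3 cM.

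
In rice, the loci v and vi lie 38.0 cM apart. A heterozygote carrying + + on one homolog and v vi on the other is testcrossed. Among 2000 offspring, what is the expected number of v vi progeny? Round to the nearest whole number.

620

A map distance of 38.0 cM corresponds to a recombination frequency of 0.380.
The F1 is + + / v vi, so v vi is a parental gamete class with expected frequency (1 − r)/2 = 0.620/2 = 0.3100.
Expected number = 0.3100 × 2000 = 620.00 ≈ 620.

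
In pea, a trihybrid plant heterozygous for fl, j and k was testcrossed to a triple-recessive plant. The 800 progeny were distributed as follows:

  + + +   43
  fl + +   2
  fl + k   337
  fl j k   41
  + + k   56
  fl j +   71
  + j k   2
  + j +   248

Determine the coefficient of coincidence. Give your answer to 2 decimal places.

0.28

The two most frequent reciprocal classes, + j + and fl + k, are the parental types, so the F1 was + j + / fl + k.
The two rarest classes, + j k and fl + +, are the double crossovers. Comparing them with the parentals, only the k allele has switched, so k is the middle locus and the order is j – k – fl.
j–k: (84 + 4)/800 = 0.1100; k–fl: (127 + 4)/800 = 0.1638.
Expected DCO frequency = 0.1100 × 0.1638 ≈ 0.01802; observed = 4/800 ≈ 0.00500.
Coefficient of coincidence = 0.00500/0.01802 ≈ 0.28.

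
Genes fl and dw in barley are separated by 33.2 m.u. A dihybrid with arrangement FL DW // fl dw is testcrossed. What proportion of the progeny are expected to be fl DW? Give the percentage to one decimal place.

A map distance of 33.2 m.u. corresponds to a recombination frequency of 0.332.
The F1 is FL DW / fl dw, so fl DW is a recombinant gamete class with expected frequency r/2 = 0.332/2 = 0.1660.
That is 0.1660 = 16.6% of the progeny.

16.6%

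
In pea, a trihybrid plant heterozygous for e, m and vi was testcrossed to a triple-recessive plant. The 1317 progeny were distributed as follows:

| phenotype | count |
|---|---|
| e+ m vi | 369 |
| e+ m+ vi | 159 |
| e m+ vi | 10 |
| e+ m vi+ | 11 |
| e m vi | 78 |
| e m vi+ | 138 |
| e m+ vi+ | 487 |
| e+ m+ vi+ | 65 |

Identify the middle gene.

The two most frequent reciprocal classes, e+ m vi and e m+ vi+, are the parental types, so the F1 was e+ m vi / e m+ vi+.
The two rarest classes, e+ m vi+ and e m+ vi, are the double crossovers. Comparing them with the parentals, only the vi allele has switched, so vi is the middle locus and the order is e – vi – m.

vi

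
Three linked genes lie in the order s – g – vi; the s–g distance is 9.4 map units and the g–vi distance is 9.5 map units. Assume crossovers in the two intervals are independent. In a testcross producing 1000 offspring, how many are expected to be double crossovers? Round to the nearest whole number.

Map distances give recombination frequencies of 0.094 and 0.095 for the two intervals.
With no interference, expected double-crossover frequency = 0.094 × 0.095 = 0.00893.
Expected number = 0.00893 × 1000 = 8.93 ≈ 9.

9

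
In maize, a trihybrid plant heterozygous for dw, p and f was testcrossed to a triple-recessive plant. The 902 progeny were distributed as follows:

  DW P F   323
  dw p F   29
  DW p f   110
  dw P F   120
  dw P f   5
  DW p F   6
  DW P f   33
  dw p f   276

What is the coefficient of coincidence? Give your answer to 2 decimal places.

The two most frequent reciprocal classes, dw p f and DW P F, are the parental types, so the F1 was dw p f / DW P F.
The two rarest classes, dw P f and DW p F, are the double crossovers. Comparing them with the parentals, only the p allele has switched, so p is the middle locus and the order is dw – p – f.
dw–p: (230 + 11)/902 = 0.2672; p–f: (62 + 11)/902 = 0.0809.
Expected DCO frequency = 0.2672 × 0.0809 ≈ 0.02162; observed = 11/902 ≈ 0.01220.
Coefficient of coincidence = 0.01220/0.02162 ≈ 0.56.

0.56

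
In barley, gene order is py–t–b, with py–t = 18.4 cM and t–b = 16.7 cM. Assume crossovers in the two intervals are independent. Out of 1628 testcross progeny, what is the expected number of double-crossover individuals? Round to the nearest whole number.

50

Map distances give recombination frequencies of 0.184 and 0.167 for the two intervals.
With no interference, expected double-crossover frequency = 0.184 × 0.167 = 0.03073.
Expected number = 0.03073 × 1628 = 50.03 ≈ 50.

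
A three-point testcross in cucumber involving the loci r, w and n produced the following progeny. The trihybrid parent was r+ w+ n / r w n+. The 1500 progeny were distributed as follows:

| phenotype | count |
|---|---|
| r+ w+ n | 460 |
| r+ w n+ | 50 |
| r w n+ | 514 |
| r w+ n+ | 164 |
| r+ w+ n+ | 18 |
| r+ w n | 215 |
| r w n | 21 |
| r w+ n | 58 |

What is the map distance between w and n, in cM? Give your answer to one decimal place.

27.9 cM

The two rarest classes, r+ w+ n+ and r w n, are the double crossovers. Comparing them with the parentals, only the n allele has switched, so n is the middle locus and the order is w – n – r.
Crossovers in the w–n interval produce the single-crossover classes r+ w n and r w+ n+ (215 + 164 = 379) plus the double crossovers (39).
RF(w–n) = (379 + 39) / 1500 = 418/1500 = 0.2787 → 27.9 cM.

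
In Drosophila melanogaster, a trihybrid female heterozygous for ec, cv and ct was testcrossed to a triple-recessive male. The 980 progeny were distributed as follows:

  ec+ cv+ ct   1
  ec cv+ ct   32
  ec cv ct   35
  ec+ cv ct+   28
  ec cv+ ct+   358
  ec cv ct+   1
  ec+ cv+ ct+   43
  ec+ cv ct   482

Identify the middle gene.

cv

The two most frequent reciprocal classes, ec cv+ ct+ and ec+ cv ct, are the parental types, so the F1 was ec cv+ ct+ / ec+ cv ct.
The two rarest classes, ec cv ct+ and ec+ cv+ ct, are the double crossovers. Comparing them with the parentals, only the cv allele has switched, so cv is the middle locus and the order is ct – cv – ec.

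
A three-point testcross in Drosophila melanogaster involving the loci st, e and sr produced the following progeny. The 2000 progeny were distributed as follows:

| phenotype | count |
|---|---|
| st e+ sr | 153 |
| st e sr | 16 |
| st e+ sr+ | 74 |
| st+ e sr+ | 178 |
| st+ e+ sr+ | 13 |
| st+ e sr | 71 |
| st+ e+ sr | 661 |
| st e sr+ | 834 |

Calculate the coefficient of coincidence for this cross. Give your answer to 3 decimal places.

The two most frequent reciprocal classes, st+ e+ sr and st e sr+, are the parental types, so the F1 was st+ e+ sr / st e sr+.
The two rarest classes, st+ e+ sr+ and st e sr, are the double crossovers. Comparing them with the parentals, only the sr allele has switched, so sr is the middle locus and the order is e – sr – st.
e–sr: (145 + 29)/2000 = 0.0870; sr–st: (331 + 29)/2000 = 0.1800.
Expected DCO frequency = 0.0870 × 0.1800 ≈ 0.01566; observed = 29/2000 ≈ 0.01450.
Coefficient of coincidence = 0.01450/0.01566 ≈ 0.926.

0.926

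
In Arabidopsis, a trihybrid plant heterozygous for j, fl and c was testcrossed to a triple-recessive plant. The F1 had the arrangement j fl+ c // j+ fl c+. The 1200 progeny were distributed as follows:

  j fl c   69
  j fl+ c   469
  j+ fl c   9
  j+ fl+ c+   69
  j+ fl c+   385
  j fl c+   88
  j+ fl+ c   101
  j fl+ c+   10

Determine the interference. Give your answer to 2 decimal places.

0.30

The two rarest classes, j fl+ c+ and j+ fl c, are the double crossovers. Comparing them with the parentals, only the c allele has switched, so c is the middle locus and the order is fl – c – j.
fl–c: (138 + 19)/1200 = 0.1308; c–j: (189 + 19)/1200 = 0.1733.
Expected DCO frequency = 0.1308 × 0.1733 ≈ 0.02267; observed = 19/1200 ≈ 0.01583.
Coefficient of coincidence = 0.01583/0.02267 ≈ 0.70; interference = 1 − 0.70 = 0.30.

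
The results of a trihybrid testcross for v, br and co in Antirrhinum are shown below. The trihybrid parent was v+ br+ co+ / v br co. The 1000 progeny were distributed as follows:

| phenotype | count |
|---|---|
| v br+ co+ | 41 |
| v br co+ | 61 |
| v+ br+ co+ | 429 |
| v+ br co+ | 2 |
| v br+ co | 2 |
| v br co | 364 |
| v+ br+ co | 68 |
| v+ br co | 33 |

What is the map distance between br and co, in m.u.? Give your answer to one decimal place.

13.3 m.u.

The two rarest classes, v+ br co+ and v br+ co, are the double crossovers. Comparing them with the parentals, only the br allele has switched, so br is the middle locus and the order is co – br – v.
Crossovers in the co–br interval produce the single-crossover classes v+ br+ co and v br co+ (68 + 61 = 129) plus the double crossovers (4).
RF(co–br) = (129 + 4) / 1000 = 133/1000 = 0.1330 → 13.3 m.u.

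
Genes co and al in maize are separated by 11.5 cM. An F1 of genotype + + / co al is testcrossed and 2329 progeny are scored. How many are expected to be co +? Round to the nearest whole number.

A map distance of 11.5 cM corresponds to a recombination frequency of 0.115.
The F1 is + + / co al, so co + is a recombinant gamete class with expected frequency r/2 = 0.115/2 = 0.0575.
Expected number = 0.0575 × 2329 = 133.92 ≈ 134.

134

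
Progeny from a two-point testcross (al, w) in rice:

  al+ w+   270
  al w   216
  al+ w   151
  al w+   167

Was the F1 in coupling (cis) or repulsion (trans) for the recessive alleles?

The two most frequent classes are al+ w+ (270) and al w (216); these are the parental (non-recombinant) types.
So the F1 carried al+ w+ on one chromosome and al w on the other — the recessive alleles are on the same chromosome (cis / coupling).

cis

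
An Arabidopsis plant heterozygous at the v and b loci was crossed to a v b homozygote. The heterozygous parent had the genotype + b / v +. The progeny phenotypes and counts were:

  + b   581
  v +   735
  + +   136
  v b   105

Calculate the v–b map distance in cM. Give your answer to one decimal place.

15.5 cM

The recombinant classes are + + and v b: 136 + 105 = 241.
Recombination frequency = 241/1557 = 0.1548 ≈ 15.5%, i.e. 15.5 cM.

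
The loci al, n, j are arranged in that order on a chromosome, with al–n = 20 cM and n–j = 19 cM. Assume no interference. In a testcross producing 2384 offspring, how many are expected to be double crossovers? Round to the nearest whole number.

91

Map distances give recombination frequencies of 0.200 and 0.190 for the two intervals.
With no interference, expected double-crossover frequency = 0.200 × 0.190 = 0.03800.
Expected number = 0.03800 × 2384 = 90.59 ≈ 91.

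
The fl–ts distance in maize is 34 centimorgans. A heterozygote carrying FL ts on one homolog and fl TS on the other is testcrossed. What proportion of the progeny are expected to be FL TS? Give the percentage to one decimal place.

17.0%

A map distance of 34 centimorgans corresponds to a recombination frequency of 0.340.
The F1 is FL ts / fl TS, so FL TS is a recombinant gamete class with expected frequency r/2 = 0.340/2 = 0.1700.
That is 0.1700 = 17.0% of the progeny.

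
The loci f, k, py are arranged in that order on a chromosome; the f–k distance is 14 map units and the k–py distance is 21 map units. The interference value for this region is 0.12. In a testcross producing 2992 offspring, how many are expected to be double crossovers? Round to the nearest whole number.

77

Map distances give recombination frequencies of 0.140 and 0.210 for the two intervals.
With interference 0.12 (so coincidence = 0.88), expected double-crossover frequency = 0.140 × 0.210 × 0.88 = 0.02587.
Expected number = 0.02587 × 2992 = 77.41 ≈ 77.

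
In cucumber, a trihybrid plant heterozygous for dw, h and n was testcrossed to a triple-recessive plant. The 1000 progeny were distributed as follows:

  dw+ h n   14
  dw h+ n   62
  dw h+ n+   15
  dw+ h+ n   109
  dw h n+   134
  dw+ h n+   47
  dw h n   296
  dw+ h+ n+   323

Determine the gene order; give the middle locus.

dw

The two most frequent reciprocal classes, dw+ h+ n+ and dw h n, are the parental types, so the F1 was dw+ h+ n+ / dw h n.
The two rarest classes, dw h+ n+ and dw+ h n, are the double crossovers. Comparing them with the parentals, only the dw allele has switched, so dw is the middle locus and the order is n – dw – h.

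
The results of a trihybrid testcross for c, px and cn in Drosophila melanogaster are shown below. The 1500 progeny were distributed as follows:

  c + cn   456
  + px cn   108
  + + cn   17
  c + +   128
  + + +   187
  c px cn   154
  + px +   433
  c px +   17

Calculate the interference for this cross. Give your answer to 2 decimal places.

0.50

The two most frequent reciprocal classes, c + cn and + px +, are the parental types, so the F1 was c + cn / + px +.
The two rarest classes, + + cn and c px +, are the double crossovers. Comparing them with the parentals, only the c allele has switched, so c is the middle locus and the order is px – c – cn.
px–c: (341 + 34)/1500 = 0.2500; c–cn: (236 + 34)/1500 = 0.1800.
Expected DCO frequency = 0.2500 × 0.1800 ≈ 0.04500; observed = 34/1500 ≈ 0.02267.
Coefficient of coincidence = 0.02267/0.04500 ≈ 0.50; interference = 1 − 0.50 = 0.50.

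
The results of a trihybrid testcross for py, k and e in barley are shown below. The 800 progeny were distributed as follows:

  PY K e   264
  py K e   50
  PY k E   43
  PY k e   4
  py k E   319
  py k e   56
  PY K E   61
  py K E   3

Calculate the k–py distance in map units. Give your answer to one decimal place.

12.5 map units

The two most frequent reciprocal classes, py k E and PY K e, are the parental types, so the F1 was py k E / PY K e.
The two rarest classes, py K E and PY k e, are the double crossovers. Comparing them with the parentals, only the k allele has switched, so k is the middle locus and the order is e – k – py.
Crossovers in the k–py interval produce the single-crossover classes PY k E and py K e (43 + 50 = 93) plus the double crossovers (7).
RF(k–py) = (93 + 7) / 800 = 100/800 = 0.1250 → 12.5 map units.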